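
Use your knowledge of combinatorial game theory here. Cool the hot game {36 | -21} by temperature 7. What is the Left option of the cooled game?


Original game: {36 | -21} (a switch {a | b} with a > b).
Cooling by t (for t below the temperature (a - b)/2 = 57/2) taxes each move by t: {a | b} cooled by t is {a - t | b + t}.
Cooling amount: t = 7
Cooled Left option: 36 - 7 = 29
Cooled Right option: -21 + 7 = -14
Cooled game: {29 | -14}
Left option = 29

29


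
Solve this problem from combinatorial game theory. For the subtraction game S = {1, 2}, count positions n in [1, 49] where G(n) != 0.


Subtraction set S = {1, 2}, so G(n) = n mod 3.
G(n) = 0 when n is a multiple of 3.
Multiples of 3 in [1, 49]: 16
N-positions (nonzero Grundy) = 49 - 16 = 33

33


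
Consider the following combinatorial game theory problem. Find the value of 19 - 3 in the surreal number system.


x = 19, y = 3
x - y = 19 - 3 = 16

16


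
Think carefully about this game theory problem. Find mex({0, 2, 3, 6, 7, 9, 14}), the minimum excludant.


Set = {0, 2, 3, 6, 7, 9, 14}
0 is in the set.
1 is NOT in the set. This is the mex.
mex = 1

1


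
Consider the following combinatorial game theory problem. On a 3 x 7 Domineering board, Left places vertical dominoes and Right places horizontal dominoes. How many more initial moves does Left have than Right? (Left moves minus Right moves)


Board is 3 x 7 (rows x cols).
Left (vertical) placements: (rows-1) * cols = 2 * 7 = 14
Right (horizontal) placements: rows * (cols-1) = 3 * 6 = 18
Advantage = Left - Right = 14 - 18 = -4

-4


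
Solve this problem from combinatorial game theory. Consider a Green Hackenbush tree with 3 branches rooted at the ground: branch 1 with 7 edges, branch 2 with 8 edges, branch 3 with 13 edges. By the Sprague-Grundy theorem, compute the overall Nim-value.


The tree has 3 branches from the ground vertex.
In Green Hackenbush, the Nim-value of a simple path of length k is k.
Branch 1: length 7, Nim-value = 7
Branch 2: length 8, Nim-value = 8
Branch 3: length 13, Nim-value = 13
Total Nim-value = XOR of all branch values:
0 XOR 7 = 7
7 XOR 8 = 15
15 XOR 13 = 2
Nim-value of the tree = 2

2


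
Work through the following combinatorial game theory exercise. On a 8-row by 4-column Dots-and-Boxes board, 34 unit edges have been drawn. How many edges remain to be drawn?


Grid: 8 x 4 boxes, i.e. 9 rows and 5 columns of dots.
Horizontal edges: (rows + 1) * cols = 9 * 4 = 36
Vertical edges: rows * (cols + 1) = 8 * 5 = 40
Total edges: 36 + 40 = 76
Edges drawn: 34
Remaining: 76 - 34 = 42

42


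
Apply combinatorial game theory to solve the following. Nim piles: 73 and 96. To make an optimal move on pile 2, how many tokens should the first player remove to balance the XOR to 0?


Piles: 73 and 96
Current XOR: 73 XOR 96 = 41 (non-zero, so this is an N-position).
To make the XOR zero, we need to find a move that balances the piles.
For pile 2 (size 96): target = 96 XOR 41 = 73
We reduce pile 2 from 96 to 73.
Tokens removed: 96 - 73 = 23
Verification: 73 XOR 73 = 0

23


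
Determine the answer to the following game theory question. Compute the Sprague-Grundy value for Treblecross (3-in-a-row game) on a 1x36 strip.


Treblecross: place X on empty cells; 3-in-a-row wins.
Playing within two cells of an existing X lets the opponent win at once, so sensible play treats the cells i-2..i+2 around each X as dead. The player left with no safe cell loses, so this is a normal-play take-away game on strips of safe cells.
Placing X at cell i (0-indexed) of a strip of k safe cells leaves independent strips of sizes max(0, i-2) and max(0, k-i-3). Hence G(k) = mex{ G(max(0,i-2)) XOR G(max(0,k-i-3)) : 0 <= i < k }, with G(0) = 0.
G(1): splits (0,0):0^0=0 -> mex({0}) = 1
G(2): splits (0,0):0^0=0 -> mex({0}) = 1
G(3): splits (0,0):0^0=0 -> mex({0}) = 1
G(4): splits (0,1):0^1=1 (0,0):0^0=0 -> mex({0, 1}) = 2
G(5): splits (0,2):0^1=1 (0,1):0^1=1 (0,0):0^0=0 -> mex({0, 1}) = 2
G(6) = mex({1}) = 0
G(7) = mex({0, 1, 2}) = 3
G(8) = mex({0, 1, 2}) = 3
G(9) = mex({0, 2}) = 1
G(10) = mex({0, 2, 3}) = 1
G(11) = mex({0, 3}) = 1
G(12) = mex({1, 3}) = 0
G(13) = mex({0, 1, 2, 3}) = 4
G(14) = mex({0, 1, 2}) = 3
G(15) = mex({0, 1, 2}) = 3
G(16) = mex({0, 1, 2, 4}) = 3
G(17) = mex({0, 1, 3, 4}) = 2
G(18) = mex({0, 1, 3, 4}) = 2
G(19) = mex({0, 1, 3, 5}) = 2
G(20) = mex({0, 1, 2, 3, 5}) = 4
G(21) = mex({0, 1, 2, 3, 5}) = 4
G(22) = mex({1, 2, 6}) = 0
G(23) = mex({0, 1, 2, 3, 4, 6}) = 5
G(24) = mex({0, 1, 2, 3, 4}) = 5
G(25) = mex({0, 1, 3, 4, 7}) = 2
G(26) = mex({0, 1, 3, 4, 5, 7}) = 2
G(27) = mex({0, 1, 3, 5}) = 2
G(28) = mex({0, 1, 2, 5}) = 3
G(29) = mex({0, 1, 2, 4, 5, 6}) = 3
G(30) = mex({1, 2, 4, 6}) = 0
G(31) = mex({0, 1, 2, 3, 4, 6}) = 5
G(32) = mex({1, 2, 3, 4, 7}) = 0
G(33) = mex({0, 3, 7}) = 1
G(34) = mex({0, 2, 3, 5, 7}) = 1
G(35) = mex({0, 2, 3, 5, 6}) = 1
G(36) = mex({0, 1, 2, 5, 6}) = 3
Therefore G(36) = 3.

3


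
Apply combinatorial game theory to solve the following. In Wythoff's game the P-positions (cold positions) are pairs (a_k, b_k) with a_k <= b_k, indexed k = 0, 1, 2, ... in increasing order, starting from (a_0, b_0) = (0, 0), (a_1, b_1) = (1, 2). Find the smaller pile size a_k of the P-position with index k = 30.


By Wythoff's theorem, a_k = floor(k * phi) and b_k = floor(k * phi^2) = a_k + k, where phi = (1 + sqrt(5))/2 is the golden ratio.
phi = (1 + sqrt(5))/2 = 1.618034
k = 30
k * phi = 30 * 1.618034 = 48.541020
a_30 = floor(k * phi) = 48

48


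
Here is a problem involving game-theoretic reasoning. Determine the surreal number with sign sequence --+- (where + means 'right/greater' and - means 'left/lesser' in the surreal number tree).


Sign expansion: --+-
Rule: track bounds (lo, hi), initially (-inf, +inf). On '+', the current value becomes lo and we move to the simplest number in (value, hi): value + 1 if hi = +inf, otherwise the midpoint (value + hi)/2. On '-', the current value becomes hi and we move to value - 1 if lo = -inf, otherwise the midpoint (lo + value)/2.
Start at 0.
Step 1: sign = -, move left. Bounds: (-inf, 0). Value = -1
Step 2: sign = -, move left. Bounds: (-inf, -1). Value = -2
Step 3: sign = +, move right. Bounds: (-2, -1). Value = -3/2
Step 4: sign = -, move left. Bounds: (-2, -3/2). Value = -7/4
The surreal number with sign expansion --+- is -7/4.

-7/4


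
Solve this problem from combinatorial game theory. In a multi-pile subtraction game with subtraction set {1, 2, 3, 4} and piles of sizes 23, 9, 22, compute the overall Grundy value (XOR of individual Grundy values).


Subtraction set: {1, 2, 3, 4}
For this subtraction set, G(n) = n mod 5 (period = max + 1 = 5).
Pile 1 (size 23): G(23) = 23 mod 5 = 3
Pile 2 (size 9): G(9) = 9 mod 5 = 4
Pile 3 (size 22): G(22) = 22 mod 5 = 2
Total Grundy value = XOR of all: 3 XOR 4 XOR 2 = 5

5


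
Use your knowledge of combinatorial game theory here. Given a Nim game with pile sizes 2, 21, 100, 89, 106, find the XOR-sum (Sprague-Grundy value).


We need the XOR (exclusive or) of all pile sizes.
After XOR-ing pile 1 (size 2): 0 XOR 2 = 2
After XOR-ing pile 2 (size 21): 2 XOR 21 = 23
After XOR-ing pile 3 (size 100): 23 XOR 100 = 115
After XOR-ing pile 4 (size 89): 115 XOR 89 = 42
After XOR-ing pile 5 (size 106): 42 XOR 106 = 64
The Nim-value of this position is 64.

64


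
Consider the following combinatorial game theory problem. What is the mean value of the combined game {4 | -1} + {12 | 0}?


G1 = {4 | -1}, G2 = {12 | 0}
Each is a switch {a | b} with numbers a > b; its mean value is (a + b)/2, and mean value is additive over game sums: m(G1 + G2) = m(G1) + m(G2).
Mean of G1 = (4 + (-1))/2 = 3/2 = 3/2
Mean of G2 = (12 + (0))/2 = 12/2 = 6
Mean of G1 + G2 = 3/2 + 6 = 15/2

15/2


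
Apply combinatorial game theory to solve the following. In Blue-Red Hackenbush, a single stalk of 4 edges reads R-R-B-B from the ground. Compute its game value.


Edges (from ground): R-R-B-B
By Berlekamp's sign-expansion rule, a Blue-Red Hackenbush stalk has the value of the surreal number whose sign sequence is the edge sequence with B -> + and R -> -.
Sign sequence: --++
Trace the sign expansion in the surreal number tree, starting from 0:
Edge 1: R (sign -) -> bounds (-inf, 0), value = -1
Edge 2: R (sign -) -> bounds (-inf, -1), value = -2
Edge 3: B (sign +) -> bounds (-2, -1), value = -3/2
Edge 4: B (sign +) -> bounds (-3/2, -1), value = -5/4
Game value = -5/4

-5/4


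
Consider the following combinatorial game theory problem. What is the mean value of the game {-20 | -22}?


Game = {-20 | -22}, a switch {a | b} with numbers a > b.
Its thermograph has left wall a - t and right wall b + t, which meet at t = (a - b)/2, where both equal (a + b)/2. So the mast (mean value) is at (a + b)/2.
Mean = (-20 + (-22))/2 = -42/2 = -21

-21


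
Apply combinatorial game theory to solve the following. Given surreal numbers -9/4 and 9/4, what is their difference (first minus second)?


x = -9/4, y = 9/4
Converting to common denominator: 4
x = -9/4, y = 9/4
x - y = -9/4 - 9/4 = -9/2

-9/2


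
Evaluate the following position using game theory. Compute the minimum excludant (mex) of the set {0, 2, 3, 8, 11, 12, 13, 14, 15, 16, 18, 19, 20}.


Set = {0, 2, 3, 8, 11, 12, 13, 14, 15, 16, 18, 19, 20}
0 is in the set.
1 is NOT in the set. This is the mex.
mex = 1

1


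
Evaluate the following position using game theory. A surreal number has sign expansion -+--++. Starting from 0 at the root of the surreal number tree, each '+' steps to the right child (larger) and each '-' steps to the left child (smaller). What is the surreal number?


Sign expansion: -+--++
Rule: track bounds (lo, hi), initially (-inf, +inf). On '+', the current value becomes lo and we move to the simplest number in (value, hi): value + 1 if hi = +inf, otherwise the midpoint (value + hi)/2. On '-', the current value becomes hi and we move to value - 1 if lo = -inf, otherwise the midpoint (lo + value)/2.
Start at 0.
Step 1: sign = -, move left. Bounds: (-inf, 0). Value = -1
Step 2: sign = +, move right. Bounds: (-1, 0). Value = -1/2
Step 3: sign = -, move left. Bounds: (-1, -1/2). Value = -3/4
Step 4: sign = -, move left. Bounds: (-1, -3/4). Value = -7/8
Step 5: sign = +, move right. Bounds: (-7/8, -3/4). Value = -13/16
Step 6: sign = +, move right. Bounds: (-13/16, -3/4). Value = -25/32
The surreal number with sign expansion -+--++ is -25/32.

-25/32


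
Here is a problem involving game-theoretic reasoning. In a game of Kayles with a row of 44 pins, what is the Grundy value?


Kayles: a move removes 1 or 2 adjacent pins from a contiguous row.
Removing pins from a row of k leaves two independent rows (a, b) with a + b = k - 1 (one pin) or a + b = k - 2 (two pins); an end removal gives a = 0.
By Sprague-Grundy, G(k) = mex{ G(a) XOR G(b) } over all these splits. G(0) = 0.
G(1): splits (0,0):0^0=0 -> mex({0}) = 1
G(2): splits (0,1):0^1=1 (0,0):0^0=0 -> mex({0, 1}) = 2
G(3): splits (0,2):0^2=2 (1,1):1^1=0 (0,1):0^1=1 -> mex({0, 1, 2}) = 3
G(4): splits (0,3):0^3=3 (1,2):1^2=3 (0,2):0^2=2 (1,1):1^1=0 -> mex({0, 2, 3}) = 1
G(5): splits (0,4):0^1=1 (1,3):1^3=2 (2,2):2^2=0 (0,3):0^3=3 (1,2):1^2=3 -> mex({0, 1, 2, 3}) = 4
G(6) = mex({0, 1, 2, 4}) = 3
G(7) = mex({0, 1, 3, 4, 5}) = 2
G(8) = mex({0, 2, 3, 5, 6}) = 1
G(9) = mex({0, 1, 2, 3, 6, 7}) = 4
G(10) = mex({0, 1, 3, 4, 5, 7}) = 2
G(11) = mex({0, 1, 2, 3, 4, 5}) = 6
G(12) = mex({0, 1, 2, 3, 5, 6, 7}) = 4
G(13) = mex({0, 2, 3, 4, 6, 7}) = 1
G(14) = mex({0, 1, 4, 5, 6, 7}) = 2
G(15) = mex({0, 1, 2, 3, 4, 5, 6}) = 7
G(16) = mex({0, 2, 3, 5, 6, 7}) = 1
G(17) = mex({0, 1, 2, 3, 5, 6, 7}) = 4
G(18) = mex({0, 1, 2, 4, 5, 6}) = 3
G(19) = mex({0, 1, 3, 4, 5, 7}) = 2
G(20) = mex({0, 2, 3, 4, 5, 6, 7}) = 1
G(21) = mex({0, 1, 2, 3, 5, 6, 7}) = 4
G(22) = mex({0, 1, 2, 3, 4, 5, 7}) = 6
G(23) = mex({0, 1, 2, 3, 4, 5, 6}) = 7
G(24) = mex({0, 1, 2, 3, 5, 6, 7}) = 4
G(25) = mex({0, 2, 3, 4, 6, 7}) = 1
G(26) = mex({0, 1, 3, 4, 5, 6, 7}) = 2
G(27) = mex({0, 1, 2, 3, 4, 5, 6, 7}) = 8
G(28) = mex({0, 1, 2, 3, 4, 6, 7, 8}) = 5
G(29) = mex({0, 1, 2, 3, 5, 6, 7, 8, 9}) = 4
G(30) = mex({0, 1, 2, 3, 4, 5, 6, 9, 10}) = 7
G(31) = mex({0, 1, 3, 4, 5, 7, 10, 11}) = 2
G(32) = mex({0, 2, 3, 4, 5, 6, 7, 9, 11}) = 1
G(33) = mex({0, 1, 2, 3, 4, 5, 6, 7, 9, 12}) = 8
G(34) = mex({0, 1, 2, 3, 4, 5, 7, 8, 11, 12}) = 6
G(35) = mex({0, 1, 2, 3, 4, 5, 6, 8, 9, 10, 11}) = 7
G(36) = mex({0, 1, 2, 3, 5, 6, 7, 9, 10}) = 4
G(37) = mex({0, 2, 3, 4, 6, 7, 9, 10, 11, 12}) = 1
G(38) = mex({0, 1, 3, 4, 5, 6, 7, 9, 10, 11, 12}) = 2
G(39) = mex({0, 1, 2, 4, 5, 6, 7, 9, 10, 12, 14}) = 3
G(40) = mex({0, 2, 3, 4, 6, 7, 11, 12, 14}) = 1
G(41) = mex({0, 1, 2, 3, 5, 6, 7, 9, 10, 11, 12}) = 4
G(42) = mex({0, 1, 2, 3, 4, 5, 6, 9, 10}) = 7
G(43) = mex({0, 1, 3, 4, 5, 7, 9, 10, 12, 15}) = 2
G(44) = mex({0, 2, 3, 4, 5, 6, 7, 9, 10, 12, 15}) = 1
Therefore G(44) = 1.

1


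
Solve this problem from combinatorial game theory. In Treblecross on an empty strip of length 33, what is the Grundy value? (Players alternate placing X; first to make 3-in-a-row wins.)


Treblecross: place X on empty cells; 3-in-a-row wins.
Playing within two cells of an existing X lets the opponent win at once, so sensible play treats the cells i-2..i+2 around each X as dead. The player left with no safe cell loses, so this is a normal-play take-away game on strips of safe cells.
Placing X at cell i (0-indexed) of a strip of k safe cells leaves independent strips of sizes max(0, i-2) and max(0, k-i-3). Hence G(k) = mex{ G(max(0,i-2)) XOR G(max(0,k-i-3)) : 0 <= i < k }, with G(0) = 0.
G(1): splits (0,0):0^0=0 -> mex({0}) = 1
G(2): splits (0,0):0^0=0 -> mex({0}) = 1
G(3): splits (0,0):0^0=0 -> mex({0}) = 1
G(4): splits (0,1):0^1=1 (0,0):0^0=0 -> mex({0, 1}) = 2
G(5): splits (0,2):0^1=1 (0,1):0^1=1 (0,0):0^0=0 -> mex({0, 1}) = 2
G(6) = mex({1}) = 0
G(7) = mex({0, 1, 2}) = 3
G(8) = mex({0, 1, 2}) = 3
G(9) = mex({0, 2}) = 1
G(10) = mex({0, 2, 3}) = 1
G(11) = mex({0, 3}) = 1
G(12) = mex({1, 3}) = 0
G(13) = mex({0, 1, 2, 3}) = 4
G(14) = mex({0, 1, 2}) = 3
G(15) = mex({0, 1, 2}) = 3
G(16) = mex({0, 1, 2, 4}) = 3
G(17) = mex({0, 1, 3, 4}) = 2
G(18) = mex({0, 1, 3, 4}) = 2
G(19) = mex({0, 1, 3, 5}) = 2
G(20) = mex({0, 1, 2, 3, 5}) = 4
G(21) = mex({0, 1, 2, 3, 5}) = 4
G(22) = mex({1, 2, 6}) = 0
G(23) = mex({0, 1, 2, 3, 4, 6}) = 5
G(24) = mex({0, 1, 2, 3, 4}) = 5
G(25) = mex({0, 1, 3, 4, 7}) = 2
G(26) = mex({0, 1, 3, 4, 5, 7}) = 2
G(27) = mex({0, 1, 3, 5}) = 2
G(28) = mex({0, 1, 2, 5}) = 3
G(29) = mex({0, 1, 2, 4, 5, 6}) = 3
G(30) = mex({1, 2, 4, 6}) = 0
G(31) = mex({0, 1, 2, 3, 4, 6}) = 5
G(32) = mex({1, 2, 3, 4, 7}) = 0
G(33) = mex({0, 3, 7}) = 1
Therefore G(33) = 1.

1


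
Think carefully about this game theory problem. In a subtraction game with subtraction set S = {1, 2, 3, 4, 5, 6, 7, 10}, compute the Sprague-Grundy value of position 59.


The subtraction set is S = {1, 2, 3, 4, 5, 6, 7, 10}.
G(k) = mex{ G(k - s) : s in S, s <= k }. We compute iteratively: G(0) = 0.
G(1) = mex({0}) = 1
G(2) = mex({0, 1}) = 2
G(3) = mex({0, 1, 2}) = 3
G(4) = mex({0, 1, 2, 3}) = 4
G(5) = mex({0, 1, 2, 3, 4}) = 5
G(6) = mex({0, 1, 2, 3, 4, 5}) = 6
G(7) = mex({0, 1, 2, 3, 4, 5, 6}) = 7
G(8) = mex({1, 2, 3, 4, 5, 6, 7}) = 0
G(9) = mex({0, 2, 3, 4, 5, 6, 7}) = 1
G(10) = mex({0, 1, 3, 4, 5, 6, 7}) = 2
G(11) = mex({0, 1, 2, 4, 5, 6, 7}) = 3
G(12) = mex({0, 1, 2, 3, 5, 6, 7}) = 4
G(13) = mex({0, 1, 2, 3, 4, 6, 7}) = 5
G(14) = mex({0, 1, 2, 3, 4, 5, 7}) = 6
G(15) = mex({0, 1, 2, 3, 4, 5, 6}) = 7
G(16) = mex({1, 2, 3, 4, 5, 6, 7}) = 0
G(17) = mex({0, 2, 3, 4, 5, 6, 7}) = 1
Observe that G(8)..G(17) = 0, 1, 2, 3, 4, 5, 6, 7, 0, 1 repeats G(0)..G(9) = 0, 1, 2, 3, 4, 5, 6, 7, 0, 1.
For k >= max(S) = 10, G(k) is determined by the previous 10 values G(k-10)..G(k-1); a window of 10 consecutive values has recurred shifted by 8, so by induction G(k + 8) = G(k) for all k >= 0: the sequence is periodic from the start with period 8.
One period: G(0..7) = 0, 1, 2, 3, 4, 5, 6, 7.
59 mod 8 = 3, so G(59) = G(3) = 3.

3


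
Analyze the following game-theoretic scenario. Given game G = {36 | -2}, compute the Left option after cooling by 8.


Original game: {36 | -2} (a switch {a | b} with a > b).
Cooling by t (for t below the temperature (a - b)/2 = 19) taxes each move by t: {a | b} cooled by t is {a - t | b + t}.
Cooling amount: t = 8
Cooled Left option: 36 - 8 = 28
Cooled Right option: -2 + 8 = 6
Cooled game: {28 | 6}
Left option = 28

28


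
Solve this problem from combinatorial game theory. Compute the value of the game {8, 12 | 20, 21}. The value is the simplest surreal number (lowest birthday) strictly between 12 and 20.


Left options: {8, 12}, max = 12
Right options: {20, 21}, min = 20
All options are numbers and max(Left) < min(Right), so by the simplicity theorem the value is the simplest (earliest-born) number strictly between 12 and 20.
Integers 13 through 19 all lie strictly between 12 and 20.
Among integers, the simplest (lowest birthday = smallest |n|; 0 is born on day 0, +-n on day n) is 13.
No non-integer in the interval can be simpler: if x is a non-integer in the interval, then floor(x) or ceil(x) also lies in the interval (the interval contains an integer), and both are proper prefixes of x's sign expansion, i.e. born earlier. So the game value is 13.
Game value = 13

13


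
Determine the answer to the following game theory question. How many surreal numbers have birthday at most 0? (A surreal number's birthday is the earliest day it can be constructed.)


Day 0: {|} = 0 is born. Count = 1.
Day n: the number of surreal numbers born by day n is 2^(n+1) - 1.
By day 0: 2^1 - 1 = 1
By day 0: 1 surreal numbers.

1


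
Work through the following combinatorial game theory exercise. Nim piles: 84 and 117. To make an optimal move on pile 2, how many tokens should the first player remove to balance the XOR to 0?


Piles: 84 and 117
Current XOR: 84 XOR 117 = 33 (non-zero, so this is an N-position).
To make the XOR zero, we need to find a move that balances the piles.
For pile 2 (size 117): target = 117 XOR 33 = 84
We reduce pile 2 from 117 to 84.
Tokens removed: 117 - 84 = 33
Verification: 84 XOR 84 = 0

33


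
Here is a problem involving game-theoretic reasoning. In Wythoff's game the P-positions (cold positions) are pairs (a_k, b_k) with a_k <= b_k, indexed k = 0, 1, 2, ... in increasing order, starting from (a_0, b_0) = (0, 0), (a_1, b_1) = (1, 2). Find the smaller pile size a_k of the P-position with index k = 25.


By Wythoff's theorem, a_k = floor(k * phi) and b_k = floor(k * phi^2) = a_k + k, where phi = (1 + sqrt(5))/2 is the golden ratio.
phi = (1 + sqrt(5))/2 = 1.618034
k = 25
k * phi = 25 * 1.618034 = 40.450850
a_25 = floor(k * phi) = 40

40


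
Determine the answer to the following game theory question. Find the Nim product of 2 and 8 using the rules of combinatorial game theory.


Nim multiplication is bilinear over XOR: (u XOR v) * w = (u*w) XOR (v*w).
So we split each operand into its bit components and XOR the pairwise Nim products.
2 = 2 (as XOR of powers of 2).
8 = 8 (as XOR of powers of 2).
Using the standard Nim-product table on single bits:
  2*2 = 3,   2*4 = 8,   2*8 = 12,
  4*4 = 6,   4*8 = 11,  8*8 = 13,
and  1*x = x (identity), k*l = l*k (commutative).
Pairwise Nim products:
  2 * 8 = 12
XOR them: 12 = 12.
Result: 2 * 8 = 12 (in Nim).

12


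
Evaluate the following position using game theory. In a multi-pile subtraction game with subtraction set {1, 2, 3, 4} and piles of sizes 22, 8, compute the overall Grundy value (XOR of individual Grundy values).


Subtraction set: {1, 2, 3, 4}
For this subtraction set, G(n) = n mod 5 (period = max + 1 = 5).
Pile 1 (size 22): G(22) = 22 mod 5 = 2
Pile 2 (size 8): G(8) = 8 mod 5 = 3
Total Grundy value = XOR of all: 2 XOR 3 = 1

1


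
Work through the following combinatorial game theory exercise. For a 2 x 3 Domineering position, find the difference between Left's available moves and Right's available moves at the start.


Board is 2 x 3 (rows x cols).
Left (vertical) placements: (rows-1) * cols = 1 * 3 = 3
Right (horizontal) placements: rows * (cols-1) = 2 * 2 = 4
Advantage = Left - Right = 3 - 4 = -1

-1


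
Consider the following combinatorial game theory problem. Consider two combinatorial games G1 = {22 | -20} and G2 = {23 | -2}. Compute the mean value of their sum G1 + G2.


G1 = {22 | -20}, G2 = {23 | -2}
Each is a switch {a | b} with numbers a > b; its mean value is (a + b)/2, and mean value is additive over game sums: m(G1 + G2) = m(G1) + m(G2).
Mean of G1 = (22 + (-20))/2 = 2/2 = 1
Mean of G2 = (23 + (-2))/2 = 21/2 = 21/2
Mean of G1 + G2 = 1 + 21/2 = 23/2

23/2


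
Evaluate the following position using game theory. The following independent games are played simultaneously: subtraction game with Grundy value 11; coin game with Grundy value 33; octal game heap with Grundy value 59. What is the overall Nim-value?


By the Sprague-Grundy theorem, the Grundy value of a sum of games is the XOR of individual Grundy values.
subtraction game: Grundy value = 11. Running XOR: 0 XOR 11 = 11
coin game: Grundy value = 33. Running XOR: 11 XOR 33 = 42
octal game heap: Grundy value = 59. Running XOR: 42 XOR 59 = 17
The combined Grundy value is 17.

17


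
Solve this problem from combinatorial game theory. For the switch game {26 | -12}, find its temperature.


The game is {26 | -12}, a switch {a | b} with numbers a > b.
Cooling {a | b} by t gives {a - t | b + t}, which stops being hot when a - t = b + t, i.e. at t = (a - b)/2. So the temperature of a switch is (a - b)/2.
Temperature = (Left option - Right option) / 2
= (26 - (-12)) / 2
= 38 / 2
= 19

19


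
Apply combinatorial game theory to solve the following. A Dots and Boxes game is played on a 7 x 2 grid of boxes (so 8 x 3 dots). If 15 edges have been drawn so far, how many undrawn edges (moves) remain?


Grid: 7 x 2 boxes, i.e. 8 rows and 3 columns of dots.
Horizontal edges: (rows + 1) * cols = 8 * 2 = 16
Vertical edges: rows * (cols + 1) = 7 * 3 = 21
Total edges: 16 + 21 = 37
Edges drawn: 15
Remaining: 37 - 15 = 22

22


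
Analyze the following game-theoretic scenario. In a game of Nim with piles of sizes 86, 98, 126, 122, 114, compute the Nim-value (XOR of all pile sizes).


We need the XOR (exclusive or) of all pile sizes.
After XOR-ing pile 1 (size 86): 0 XOR 86 = 86
After XOR-ing pile 2 (size 98): 86 XOR 98 = 52
After XOR-ing pile 3 (size 126): 52 XOR 126 = 74
After XOR-ing pile 4 (size 122): 74 XOR 122 = 48
After XOR-ing pile 5 (size 114): 48 XOR 114 = 66
The Nim-value of this position is 66.

66


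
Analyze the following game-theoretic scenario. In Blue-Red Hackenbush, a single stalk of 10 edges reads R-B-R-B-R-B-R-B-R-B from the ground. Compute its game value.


Edges (from ground): R-B-R-B-R-B-R-B-R-B
By Berlekamp's sign-expansion rule, a Blue-Red Hackenbush stalk has the value of the surreal number whose sign sequence is the edge sequence with B -> + and R -> -.
Sign sequence: -+-+-+-+-+
Trace the sign expansion in the surreal number tree, starting from 0:
Edge 1: R (sign -) -> bounds (-inf, 0), value = -1
Edge 2: B (sign +) -> bounds (-1, 0), value = -1/2
Edge 3: R (sign -) -> bounds (-1, -1/2), value = -3/4
Edge 4: B (sign +) -> bounds (-3/4, -1/2), value = -5/8
Edge 5: R (sign -) -> bounds (-3/4, -5/8), value = -11/16
Edge 6: B (sign +) -> bounds (-11/16, -5/8), value = -21/32
Edge 7: R (sign -) -> bounds (-11/16, -21/32), value = -43/64
Edge 8: B (sign +) -> bounds (-43/64, -21/32), value = -85/128
Edge 9: R (sign -) -> bounds (-43/64, -85/128), value = -171/256
Edge 10: B (sign +) -> bounds (-171/256, -85/128), value = -341/512
Game value = -341/512

-341/512


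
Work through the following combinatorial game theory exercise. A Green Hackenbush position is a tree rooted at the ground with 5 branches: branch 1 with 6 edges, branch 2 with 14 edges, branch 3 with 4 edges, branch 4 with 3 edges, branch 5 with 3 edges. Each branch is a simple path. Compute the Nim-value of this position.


The tree has 5 branches from the ground vertex.
In Green Hackenbush, the Nim-value of a simple path of length k is k.
Branch 1: length 6, Nim-value = 6
Branch 2: length 14, Nim-value = 14
Branch 3: length 4, Nim-value = 4
Branch 4: length 3, Nim-value = 3
Branch 5: length 3, Nim-value = 3
Total Nim-value = XOR of all branch values:
0 XOR 6 = 6
6 XOR 14 = 8
8 XOR 4 = 12
12 XOR 3 = 15
15 XOR 3 = 12
Nim-value of the tree = 12

12


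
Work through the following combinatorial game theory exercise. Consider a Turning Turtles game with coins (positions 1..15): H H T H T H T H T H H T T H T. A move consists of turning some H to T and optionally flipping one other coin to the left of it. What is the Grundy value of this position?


Coins: H H T H T H T H T H H T T H T
Key fact: a single head at position k behaves exactly like a Nim heap of size k (turning it to T and optionally flipping a coin at j < k corresponds to moving the heap from k to j, or to 0), and heads combine as a disjunctive sum (two heads at the same place would cancel, matching j XOR j = 0). So the Nim-value is the XOR of the 1-indexed positions of the heads.
Face-up positions (1-indexed): [1, 2, 4, 6, 8, 10, 11, 14]
XOR 0 with 1: 0 XOR 1 = 1
XOR 1 with 2: 1 XOR 2 = 3
XOR 3 with 4: 3 XOR 4 = 7
XOR 7 with 6: 7 XOR 6 = 1
XOR 1 with 8: 1 XOR 8 = 9
XOR 9 with 10: 9 XOR 10 = 3
XOR 3 with 11: 3 XOR 11 = 8
XOR 8 with 14: 8 XOR 14 = 6
Nim-value = 6

6


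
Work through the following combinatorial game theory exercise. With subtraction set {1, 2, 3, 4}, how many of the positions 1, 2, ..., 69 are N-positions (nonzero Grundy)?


Subtraction set S = {1, 2, 3, 4}, so G(n) = n mod 5.
G(n) = 0 when n is a multiple of 5.
Multiples of 5 in [1, 69]: 13
N-positions (nonzero Grundy) = 69 - 13 = 56

56


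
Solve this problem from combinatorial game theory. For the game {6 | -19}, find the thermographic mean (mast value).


Game = {6 | -19}, a switch {a | b} with numbers a > b.
Its thermograph has left wall a - t and right wall b + t, which meet at t = (a - b)/2, where both equal (a + b)/2. So the mast (mean value) is at (a + b)/2.
Mean = (6 + (-19))/2 = -13/2 = -13/2

-13/2


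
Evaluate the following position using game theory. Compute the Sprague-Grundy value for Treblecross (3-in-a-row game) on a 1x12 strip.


Treblecross: place X on empty cells; 3-in-a-row wins.
Playing within two cells of an existing X lets the opponent win at once, so sensible play treats the cells i-2..i+2 around each X as dead. The player left with no safe cell loses, so this is a normal-play take-away game on strips of safe cells.
Placing X at cell i (0-indexed) of a strip of k safe cells leaves independent strips of sizes max(0, i-2) and max(0, k-i-3). Hence G(k) = mex{ G(max(0,i-2)) XOR G(max(0,k-i-3)) : 0 <= i < k }, with G(0) = 0.
G(1): splits (0,0):0^0=0 -> mex({0}) = 1
G(2): splits (0,0):0^0=0 -> mex({0}) = 1
G(3): splits (0,0):0^0=0 -> mex({0}) = 1
G(4): splits (0,1):0^1=1 (0,0):0^0=0 -> mex({0, 1}) = 2
G(5): splits (0,2):0^1=1 (0,1):0^1=1 (0,0):0^0=0 -> mex({0, 1}) = 2
G(6) = mex({1}) = 0
G(7) = mex({0, 1, 2}) = 3
G(8) = mex({0, 1, 2}) = 3
G(9) = mex({0, 2}) = 1
G(10) = mex({0, 2, 3}) = 1
G(11) = mex({0, 3}) = 1
G(12) = mex({1, 3}) = 0
Therefore G(12) = 0.

0


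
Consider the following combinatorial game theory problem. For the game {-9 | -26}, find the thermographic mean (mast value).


Game = {-9 | -26}, a switch {a | b} with numbers a > b.
Its thermograph has left wall a - t and right wall b + t, which meet at t = (a - b)/2, where both equal (a + b)/2. So the mast (mean value) is at (a + b)/2.
Mean = (-9 + (-26))/2 = -35/2 = -35/2

-35/2


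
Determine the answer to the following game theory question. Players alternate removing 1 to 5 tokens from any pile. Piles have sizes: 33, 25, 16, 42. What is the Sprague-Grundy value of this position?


Subtraction set: {1, 2, 3, 4, 5}
For this subtraction set, G(n) = n mod 6 (period = max + 1 = 6).
Pile 1 (size 33): G(33) = 33 mod 6 = 3
Pile 2 (size 25): G(25) = 25 mod 6 = 1
Pile 3 (size 16): G(16) = 16 mod 6 = 4
Pile 4 (size 42): G(42) = 42 mod 6 = 0
Total Grundy value = XOR of all: 3 XOR 1 XOR 4 XOR 0 = 6

6


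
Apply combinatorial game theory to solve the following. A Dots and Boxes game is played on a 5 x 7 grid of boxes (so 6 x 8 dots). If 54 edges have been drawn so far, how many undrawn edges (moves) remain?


Grid: 5 x 7 boxes, i.e. 6 rows and 8 columns of dots.
Horizontal edges: (rows + 1) * cols = 6 * 7 = 42
Vertical edges: rows * (cols + 1) = 5 * 8 = 40
Total edges: 42 + 40 = 82
Edges drawn: 54
Remaining: 82 - 54 = 28

28


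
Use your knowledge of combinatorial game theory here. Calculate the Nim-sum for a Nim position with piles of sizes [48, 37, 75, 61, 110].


We need the XOR (exclusive or) of all pile sizes.
After XOR-ing pile 1 (size 48): 0 XOR 48 = 48
After XOR-ing pile 2 (size 37): 48 XOR 37 = 21
After XOR-ing pile 3 (size 75): 21 XOR 75 = 94
After XOR-ing pile 4 (size 61): 94 XOR 61 = 99
After XOR-ing pile 5 (size 110): 99 XOR 110 = 13
The Nim-value of this position is 13.

13


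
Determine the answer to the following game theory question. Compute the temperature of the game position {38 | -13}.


The game is {38 | -13}, a switch {a | b} with numbers a > b.
Cooling {a | b} by t gives {a - t | b + t}, which stops being hot when a - t = b + t, i.e. at t = (a - b)/2. So the temperature of a switch is (a - b)/2.
Temperature = (Left option - Right option) / 2
= (38 - (-13)) / 2
= 51 / 2
= 51/2

51/2


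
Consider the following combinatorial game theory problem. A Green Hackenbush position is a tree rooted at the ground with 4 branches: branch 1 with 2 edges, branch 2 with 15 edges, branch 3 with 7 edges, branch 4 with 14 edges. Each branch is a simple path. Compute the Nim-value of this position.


The tree has 4 branches from the ground vertex.
In Green Hackenbush, the Nim-value of a simple path of length k is k.
Branch 1: length 2, Nim-value = 2
Branch 2: length 15, Nim-value = 15
Branch 3: length 7, Nim-value = 7
Branch 4: length 14, Nim-value = 14
Total Nim-value = XOR of all branch values:
0 XOR 2 = 2
2 XOR 15 = 13
13 XOR 7 = 10
10 XOR 14 = 4
Nim-value of the tree = 4

4


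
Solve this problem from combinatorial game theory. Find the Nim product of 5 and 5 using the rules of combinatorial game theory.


Nim multiplication is bilinear over XOR: (u XOR v) * w = (u*w) XOR (v*w).
So we split each operand into its bit components and XOR the pairwise Nim products.
5 = 1 + 4 (as XOR of powers of 2).
5 = 1 + 4 (as XOR of powers of 2).
Using the standard Nim-product table on single bits:
  2*2 = 3,   2*4 = 8,   2*8 = 12,
  4*4 = 6,   4*8 = 11,  8*8 = 13,
and  1*x = x (identity), k*l = l*k (commutative).
Pairwise Nim products:
  1 * 1 = 1
  1 * 4 = 4
  4 * 1 = 4
  4 * 4 = 6
XOR them: 1 XOR 4 XOR 4 XOR 6 = 7.
Result: 5 * 5 = 7 (in Nim).

7


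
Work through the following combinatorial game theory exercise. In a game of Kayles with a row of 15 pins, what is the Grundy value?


Kayles: a move removes 1 or 2 adjacent pins from a contiguous row.
Removing pins from a row of k leaves two independent rows (a, b) with a + b = k - 1 (one pin) or a + b = k - 2 (two pins); an end removal gives a = 0.
By Sprague-Grundy, G(k) = mex{ G(a) XOR G(b) } over all these splits. G(0) = 0.
G(1): splits (0,0):0^0=0 -> mex({0}) = 1
G(2): splits (0,1):0^1=1 (0,0):0^0=0 -> mex({0, 1}) = 2
G(3): splits (0,2):0^2=2 (1,1):1^1=0 (0,1):0^1=1 -> mex({0, 1, 2}) = 3
G(4): splits (0,3):0^3=3 (1,2):1^2=3 (0,2):0^2=2 (1,1):1^1=0 -> mex({0, 2, 3}) = 1
G(5): splits (0,4):0^1=1 (1,3):1^3=2 (2,2):2^2=0 (0,3):0^3=3 (1,2):1^2=3 -> mex({0, 1, 2, 3}) = 4
G(6) = mex({0, 1, 2, 4}) = 3
G(7) = mex({0, 1, 3, 4, 5}) = 2
G(8) = mex({0, 2, 3, 5, 6}) = 1
G(9) = mex({0, 1, 2, 3, 6, 7}) = 4
G(10) = mex({0, 1, 3, 4, 5, 7}) = 2
G(11) = mex({0, 1, 2, 3, 4, 5}) = 6
G(12) = mex({0, 1, 2, 3, 5, 6, 7}) = 4
G(13) = mex({0, 2, 3, 4, 6, 7}) = 1
G(14) = mex({0, 1, 4, 5, 6, 7}) = 2
G(15) = mex({0, 1, 2, 3, 4, 5, 6}) = 7
Therefore G(15) = 7.

7


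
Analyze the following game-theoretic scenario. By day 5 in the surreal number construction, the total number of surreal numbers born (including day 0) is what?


Day 0: {|} = 0 is born. Count = 1.
Day n: the number of surreal numbers born by day n is 2^(n+1) - 1.
By day 0: 2^1 - 1 = 1
By day 1: 2^2 - 1 = 3
By day 2: 2^3 - 1 = 7
By day 3: 2^4 - 1 = 15
By day 4: 2^5 - 1 = 31
By day 5: 2^6 - 1 = 63
By day 5: 63 surreal numbers.

63


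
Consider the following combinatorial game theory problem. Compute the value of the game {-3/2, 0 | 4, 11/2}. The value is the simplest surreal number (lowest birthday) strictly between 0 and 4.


Left options: {-3/2, 0}, max = 0
Right options: {4, 11/2}, min = 4
All options are numbers and max(Left) < min(Right), so by the simplicity theorem the value is the simplest (earliest-born) number strictly between 0 and 4.
Integers 1 through 3 all lie strictly between 0 and 4.
Among integers, the simplest (lowest birthday = smallest |n|; 0 is born on day 0, +-n on day n) is 1.
No non-integer in the interval can be simpler: if x is a non-integer in the interval, then floor(x) or ceil(x) also lies in the interval (the interval contains an integer), and both are proper prefixes of x's sign expansion, i.e. born earlier. So the game value is 1.
Game value = 1

1


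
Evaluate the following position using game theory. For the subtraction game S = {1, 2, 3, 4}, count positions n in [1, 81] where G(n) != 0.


Subtraction set S = {1, 2, 3, 4}, so G(n) = n mod 5.
G(n) = 0 when n is a multiple of 5.
Multiples of 5 in [1, 81]: 16
N-positions (nonzero Grundy) = 81 - 16 = 65

65


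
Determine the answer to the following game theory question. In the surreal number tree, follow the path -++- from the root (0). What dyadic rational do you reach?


Sign expansion: -++-
Rule: track bounds (lo, hi), initially (-inf, +inf). On '+', the current value becomes lo and we move to the simplest number in (value, hi): value + 1 if hi = +inf, otherwise the midpoint (value + hi)/2. On '-', the current value becomes hi and we move to value - 1 if lo = -inf, otherwise the midpoint (lo + value)/2.
Start at 0.
Step 1: sign = -, move left. Bounds: (-inf, 0). Value = -1
Step 2: sign = +, move right. Bounds: (-1, 0). Value = -1/2
Step 3: sign = +, move right. Bounds: (-1/2, 0). Value = -1/4
Step 4: sign = -, move left. Bounds: (-1/2, -1/4). Value = -3/8
The surreal number with sign expansion -++- is -3/8.

-3/8


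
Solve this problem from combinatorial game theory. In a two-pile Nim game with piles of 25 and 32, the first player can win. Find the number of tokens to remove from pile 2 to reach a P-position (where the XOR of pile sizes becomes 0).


Piles: 25 and 32
Current XOR: 25 XOR 32 = 57 (non-zero, so this is an N-position).
To make the XOR zero, we need to find a move that balances the piles.
For pile 2 (size 32): target = 32 XOR 57 = 25
We reduce pile 2 from 32 to 25.
Tokens removed: 32 - 25 = 7
Verification: 25 XOR 25 = 0

7


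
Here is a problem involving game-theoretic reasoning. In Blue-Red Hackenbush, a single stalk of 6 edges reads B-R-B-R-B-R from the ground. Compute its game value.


Edges (from ground): B-R-B-R-B-R
By Berlekamp's sign-expansion rule, a Blue-Red Hackenbush stalk has the value of the surreal number whose sign sequence is the edge sequence with B -> + and R -> -.
Sign sequence: +-+-+-
Trace the sign expansion in the surreal number tree, starting from 0:
Edge 1: B (sign +) -> bounds (0, +inf), value = 1
Edge 2: R (sign -) -> bounds (0, 1), value = 1/2
Edge 3: B (sign +) -> bounds (1/2, 1), value = 3/4
Edge 4: R (sign -) -> bounds (1/2, 3/4), value = 5/8
Edge 5: B (sign +) -> bounds (5/8, 3/4), value = 11/16
Edge 6: R (sign -) -> bounds (5/8, 11/16), value = 21/32
Game value = 21/32

21/32


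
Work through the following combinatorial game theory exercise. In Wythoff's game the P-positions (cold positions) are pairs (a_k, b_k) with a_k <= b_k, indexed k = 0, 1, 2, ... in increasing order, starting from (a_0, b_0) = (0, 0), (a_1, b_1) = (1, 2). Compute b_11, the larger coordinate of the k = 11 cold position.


By Wythoff's theorem, a_k = floor(k * phi) and b_k = floor(k * phi^2) = a_k + k, where phi = (1 + sqrt(5))/2 is the golden ratio.
phi = (1 + sqrt(5))/2 = 1.618034
phi^2 = phi + 1 = 2.618034
k = 11
k * phi^2 = 11 * 2.618034 = 28.798374
b_11 = floor(k * phi^2) = 28 (check: a_11 + k = 17 + 11 = 28)

28


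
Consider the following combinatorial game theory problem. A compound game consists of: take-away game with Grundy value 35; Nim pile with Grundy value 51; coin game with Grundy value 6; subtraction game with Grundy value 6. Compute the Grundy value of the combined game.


By the Sprague-Grundy theorem, the Grundy value of a sum of games is the XOR of individual Grundy values.
take-away game: Grundy value = 35. Running XOR: 0 XOR 35 = 35
Nim pile: Grundy value = 51. Running XOR: 35 XOR 51 = 16
coin game: Grundy value = 6. Running XOR: 16 XOR 6 = 22
subtraction game: Grundy value = 6. Running XOR: 22 XOR 6 = 16
The combined Grundy value is 16.

16


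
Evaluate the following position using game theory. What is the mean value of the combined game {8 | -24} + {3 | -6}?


G1 = {8 | -24}, G2 = {3 | -6}
Each is a switch {a | b} with numbers a > b; its mean value is (a + b)/2, and mean value is additive over game sums: m(G1 + G2) = m(G1) + m(G2).
Mean of G1 = (8 + (-24))/2 = -16/2 = -8
Mean of G2 = (3 + (-6))/2 = -3/2 = -3/2
Mean of G1 + G2 = -8 + -3/2 = -19/2

-19/2


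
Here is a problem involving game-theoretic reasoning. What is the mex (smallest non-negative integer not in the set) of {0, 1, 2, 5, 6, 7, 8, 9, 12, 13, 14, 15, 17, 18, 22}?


Set = {0, 1, 2, 5, 6, 7, 8, 9, 12, 13, 14, 15, 17, 18, 22}
0 is in the set.
1 is in the set.
2 is in the set.
3 is NOT in the set. This is the mex.
mex = 3

3


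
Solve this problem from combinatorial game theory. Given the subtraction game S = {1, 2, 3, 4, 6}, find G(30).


The subtraction set is S = {1, 2, 3, 4, 6}.
G(k) = mex{ G(k - s) : s in S, s <= k }. We compute iteratively: G(0) = 0.
G(1) = mex({0}) = 1
G(2) = mex({0, 1}) = 2
G(3) = mex({0, 1, 2}) = 3
G(4) = mex({0, 1, 2, 3}) = 4
G(5) = mex({1, 2, 3, 4}) = 0
G(6) = mex({0, 2, 3, 4}) = 1
G(7) = mex({0, 1, 3, 4}) = 2
G(8) = mex({0, 1, 2, 4}) = 3
G(9) = mex({0, 1, 2, 3}) = 4
G(10) = mex({1, 2, 3, 4}) = 0
Observe that G(5)..G(10) = 0, 1, 2, 3, 4, 0 repeats G(0)..G(5) = 0, 1, 2, 3, 4, 0.
For k >= max(S) = 6, G(k) is determined by the previous 6 values G(k-6)..G(k-1); a window of 6 consecutive values has recurred shifted by 5, so by induction G(k + 5) = G(k) for all k >= 0: the sequence is periodic from the start with period 5.
One period: G(0..4) = 0, 1, 2, 3, 4.
30 mod 5 = 0, so G(30) = G(0) = 0.

0


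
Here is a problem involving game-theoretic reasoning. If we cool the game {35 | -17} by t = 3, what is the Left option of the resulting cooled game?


Original game: {35 | -17} (a switch {a | b} with a > b).
Cooling by t (for t below the temperature (a - b)/2 = 26) taxes each move by t: {a | b} cooled by t is {a - t | b + t}.
Cooling amount: t = 3
Cooled Left option: 35 - 3 = 32
Cooled Right option: -17 + 3 = -14
Cooled game: {32 | -14}
Left option = 32

32


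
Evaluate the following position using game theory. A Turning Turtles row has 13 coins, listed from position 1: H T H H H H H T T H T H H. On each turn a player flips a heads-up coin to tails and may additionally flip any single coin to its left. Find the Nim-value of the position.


Coins: H T H H H H H T T H T H H
Key fact: a single head at position k behaves exactly like a Nim heap of size k (turning it to T and optionally flipping a coin at j < k corresponds to moving the heap from k to j, or to 0), and heads combine as a disjunctive sum (two heads at the same place would cancel, matching j XOR j = 0). So the Nim-value is the XOR of the 1-indexed positions of the heads.
Face-up positions (1-indexed): [1, 3, 4, 5, 6, 7, 10, 12, 13]
XOR 0 with 1: 0 XOR 1 = 1
XOR 1 with 3: 1 XOR 3 = 2
XOR 2 with 4: 2 XOR 4 = 6
XOR 6 with 5: 6 XOR 5 = 3
XOR 3 with 6: 3 XOR 6 = 5
XOR 5 with 7: 5 XOR 7 = 2
XOR 2 with 10: 2 XOR 10 = 8
XOR 8 with 12: 8 XOR 12 = 4
XOR 4 with 13: 4 XOR 13 = 9
Nim-value = 9

9


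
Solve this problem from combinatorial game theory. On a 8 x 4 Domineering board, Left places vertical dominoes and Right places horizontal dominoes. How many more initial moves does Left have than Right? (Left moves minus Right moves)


Board is 8 x 4 (rows x cols).
Left (vertical) placements: (rows-1) * cols = 7 * 4 = 28
Right (horizontal) placements: rows * (cols-1) = 8 * 3 = 24
Advantage = Left - Right = 28 - 24 = 4

4
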